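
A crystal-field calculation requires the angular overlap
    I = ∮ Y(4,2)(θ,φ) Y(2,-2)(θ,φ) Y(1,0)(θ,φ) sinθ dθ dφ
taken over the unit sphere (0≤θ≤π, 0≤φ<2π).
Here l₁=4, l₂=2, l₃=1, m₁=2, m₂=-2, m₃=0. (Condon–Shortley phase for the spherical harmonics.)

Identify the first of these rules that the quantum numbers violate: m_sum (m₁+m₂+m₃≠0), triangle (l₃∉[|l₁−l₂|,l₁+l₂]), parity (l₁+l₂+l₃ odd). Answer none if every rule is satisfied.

azimuthal sum: 2 − 2 + 0 = 0  ✓
2 ≤ 1 ≤ 6 (triangle on l)  ✗
L = 4 + 2 + 1 = 7 (odd)

triangle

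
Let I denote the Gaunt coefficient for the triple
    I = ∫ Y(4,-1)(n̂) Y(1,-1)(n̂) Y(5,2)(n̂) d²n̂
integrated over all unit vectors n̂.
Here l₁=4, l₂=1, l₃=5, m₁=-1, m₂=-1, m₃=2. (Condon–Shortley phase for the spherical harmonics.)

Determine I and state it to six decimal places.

0.225034

m-sum 0 ✓  L=10 even ✓  3≤5≤5 ✓
Π(2lᵢ+1) = 9×3×11 = 297
triangle coeff Δ(4,1,5) = 1/495
Σ_t [0,0]: t=0:+1/576 = 1/576
(3j)²=5/99 [(4 1 5; 0 0 0)], sign=-1
Σ_t [0,0]: t=0:+1/1440 = 1/1440
(3j)²=7/165 [(4 1 5; -1 -1 2)], sign=-1
⇒ 4πI² = 7/11
I = (+1)√(7/11/(4π)) = 0.22503380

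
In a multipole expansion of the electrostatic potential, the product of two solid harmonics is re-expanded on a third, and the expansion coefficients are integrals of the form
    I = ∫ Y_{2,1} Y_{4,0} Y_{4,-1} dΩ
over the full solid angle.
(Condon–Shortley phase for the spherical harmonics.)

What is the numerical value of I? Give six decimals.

Checks pass: Σm=0; 10 even; l₃=4∈[2,6].
(2·2+1)(2·4+1)(2·4+1) = 405
Δ: 2! 2! 6! / 11! → 1/13860
sum: t=0:+1/192 t=1:−1/36 t=2:+1/192 = -5/288
3j²(2 4 4; 0 0 0) = Δ·Π!·Σ² = 20/693  (sign -1)
sum: t=0:+1/96 t=1:−1/72 = -1/288
3j²(2 4 4; 1 0 -1) = Δ·Π!·Σ² = 1/462  (sign +1)
combine: 4πI² = 405·20/693·1/462 = 150/5929
take √, sign -1: I = -0.04486937

-0.044869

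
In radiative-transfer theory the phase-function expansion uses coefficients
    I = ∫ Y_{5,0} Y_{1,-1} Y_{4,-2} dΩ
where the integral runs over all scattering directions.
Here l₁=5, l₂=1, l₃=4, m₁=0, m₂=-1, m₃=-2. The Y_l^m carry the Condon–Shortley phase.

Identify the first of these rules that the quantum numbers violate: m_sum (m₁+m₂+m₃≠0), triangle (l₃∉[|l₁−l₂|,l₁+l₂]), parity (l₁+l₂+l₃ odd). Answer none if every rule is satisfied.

azimuthal sum: 0 − 1 − 2 = -3  ✗
4 ≤ 4 ≤ 6 (triangle on l)
L = 5 + 1 + 4 = 10 (even)

m_sum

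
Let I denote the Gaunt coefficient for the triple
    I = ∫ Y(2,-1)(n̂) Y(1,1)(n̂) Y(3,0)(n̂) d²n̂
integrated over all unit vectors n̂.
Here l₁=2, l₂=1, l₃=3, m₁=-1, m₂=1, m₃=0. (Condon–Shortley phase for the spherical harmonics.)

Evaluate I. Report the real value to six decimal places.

Rules hold: Σm=0, L=6 even, 1≤3≤3.
N = 5·3·7 = 105
Δ = 0!·4!·2!/7! = 1/105
Racah Σ t=0..0: t=0:+1/4 = 1/4
⇒ 3j(2 1 3; 0 0 0)² = 3/35, sgn -1
Racah Σ t=0..0: t=0:+1/12 = 1/12
⇒ 3j(2 1 3; -1 1 0)² = 1/35, sgn -1
4πI² = N·(3j₀)²·(3jₘ)² = 9/35
I = +1·√(0.257143/4π) = 0.14304817

0.143048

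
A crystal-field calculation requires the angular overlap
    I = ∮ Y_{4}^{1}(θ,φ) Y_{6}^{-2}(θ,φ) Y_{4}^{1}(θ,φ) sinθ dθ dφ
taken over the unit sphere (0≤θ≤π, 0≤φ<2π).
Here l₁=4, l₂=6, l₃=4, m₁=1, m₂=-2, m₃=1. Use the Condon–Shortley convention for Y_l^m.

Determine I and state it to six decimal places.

0.145766

m-sum 0 ✓  L=14 even ✓  2≤4≤10 ✓
Π(2lᵢ+1) = 9×13×9 = 1053
triangle coeff Δ(4,6,4) = 1/1261260
Σ_t [2,4]: t=2:+1/4608 t=3:−1/1296 t=4:+1/4608 = -7/20736
(3j)²=20/1287 [(4 6 4; 0 0 0)], sign=-1
Σ_t [1,3]: t=1:−1/8640 t=2:+1/2304 t=3:−1/8640 = 7/34560
(3j)²=7/429 [(4 6 4; 1 -2 1)], sign=-1
⇒ 4πI² = 420/1573
I = (+1)√(420/1573/(4π)) = 0.14576570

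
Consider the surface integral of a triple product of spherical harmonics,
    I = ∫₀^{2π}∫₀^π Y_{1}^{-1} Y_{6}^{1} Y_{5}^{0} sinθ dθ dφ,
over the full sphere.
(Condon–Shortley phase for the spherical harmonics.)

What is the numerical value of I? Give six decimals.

-0.187239

Checks pass: Σm=0; 12 even; l₃=5∈[5,7].
(2·1+1)(2·6+1)(2·5+1) = 429
Δ: 2! 0! 10! / 13! → 1/858
sum: t=1:−1/14400 = -1/14400
3j²(1 6 5; 0 0 0) = Δ·Π!·Σ² = 6/143  (sign +1)
sum: t=2:+1/28800 = 1/28800
3j²(1 6 5; -1 1 0) = Δ·Π!·Σ² = 7/286  (sign -1)
combine: 4πI² = 429·6/143·7/286 = 63/143
take √, sign -1: I = -0.18723944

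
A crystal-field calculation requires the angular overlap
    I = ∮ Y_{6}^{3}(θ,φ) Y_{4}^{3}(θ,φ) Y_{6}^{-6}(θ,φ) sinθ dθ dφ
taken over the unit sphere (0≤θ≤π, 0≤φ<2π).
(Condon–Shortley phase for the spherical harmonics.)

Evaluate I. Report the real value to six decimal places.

-0.119136

m-sum 0 ✓  L=16 even ✓  2≤6≤10 ✓
Π(2lᵢ+1) = 13×9×13 = 1521
triangle coeff Δ(6,4,6) = 1/15315300
Σ_t [0,4]: t=0:+1/829440 t=1:−1/25920 t=2:+1/9216 t=3:−1/25920 t=4:+1/829440 = 7/207360
(3j)²=28/2431 [(6 4 6; 0 0 0)], sign=+1
Σ_t [3,3]: t=3:−1/5806080 = -1/5806080
(3j)²=9/884 [(6 4 6; 3 3 -6)], sign=-1
⇒ 4πI² = 567/3179
I = (-1)√(567/3179/(4π)) = -0.11913554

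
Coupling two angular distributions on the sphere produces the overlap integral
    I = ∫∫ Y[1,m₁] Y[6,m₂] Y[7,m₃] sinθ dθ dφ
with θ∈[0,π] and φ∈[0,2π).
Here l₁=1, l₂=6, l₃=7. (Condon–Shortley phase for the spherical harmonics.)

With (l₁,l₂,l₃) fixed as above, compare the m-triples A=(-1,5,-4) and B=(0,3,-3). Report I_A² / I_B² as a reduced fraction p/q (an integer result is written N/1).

l's match ⇒ only the (l;m) 3-j factors differ between A and B.
A: triangle coeff Δ(1,6,7) = 1/1365; Σ_t [0,0]: t=0:+1/79833600 = 1/79833600; (3j)²=1/455 [(1 6 7; -1 5 -4)], sign=-1
B: triangle coeff Δ(1,6,7) = 1/1365; Σ_t [0,0]: t=0:+1/2177280 = 1/2177280; (3j)²=8/273 [(1 6 7; 0 3 -3)], sign=+1
I_A²/I_B² = (1/455)/(8/273) = 3/40

3/40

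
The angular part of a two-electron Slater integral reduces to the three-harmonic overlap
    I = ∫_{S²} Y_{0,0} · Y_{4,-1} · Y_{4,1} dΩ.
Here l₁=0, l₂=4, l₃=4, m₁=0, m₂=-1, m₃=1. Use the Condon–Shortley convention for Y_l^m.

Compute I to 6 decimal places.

Rules hold: Σm=0, L=8 even, 4≤4≤4.
N = 1·9·9 = 81
Δ = 0!·0!·8!/9! = 1/9
Racah Σ t=0..0: t=0:+1/576 = 1/576
⇒ 3j(0 4 4; 0 0 0)² = 1/9, sgn +1
Racah Σ t=0..0: t=0:+1/720 = 1/720
⇒ 3j(0 4 4; 0 -1 1)² = 1/9, sgn -1
4πI² = N·(3j₀)²·(3jₘ)² = 1/1
I = -1·√(1/4π) = -0.28209479

-0.282095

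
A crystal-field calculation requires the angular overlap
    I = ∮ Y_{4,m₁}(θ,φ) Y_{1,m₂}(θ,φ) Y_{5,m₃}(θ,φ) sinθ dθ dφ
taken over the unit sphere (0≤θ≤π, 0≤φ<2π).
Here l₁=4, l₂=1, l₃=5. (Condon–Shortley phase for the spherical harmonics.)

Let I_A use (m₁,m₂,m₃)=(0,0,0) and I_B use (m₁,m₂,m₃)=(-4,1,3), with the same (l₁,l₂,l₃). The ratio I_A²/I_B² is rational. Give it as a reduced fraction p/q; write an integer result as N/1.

Shared (l₁,l₂,l₃)=(4,1,5): N and (l;000)² cancel in I_A²/I_B².
A: Δ = 0!·8!·2!/11! = 1/495; Racah Σ t=0..0: t=0:+1/576 = 1/576; ⇒ 3j(4 1 5; 0 0 0)² = 5/99, sgn -1
B: Δ = 0!·8!·2!/11! = 1/495; Racah Σ t=0..0: t=0:+1/80640 = 1/80640; ⇒ 3j(4 1 5; -4 1 3)² = 1/495, sgn +1
I_A²/I_B² = (5/99)/(1/495) = 25/1

25/1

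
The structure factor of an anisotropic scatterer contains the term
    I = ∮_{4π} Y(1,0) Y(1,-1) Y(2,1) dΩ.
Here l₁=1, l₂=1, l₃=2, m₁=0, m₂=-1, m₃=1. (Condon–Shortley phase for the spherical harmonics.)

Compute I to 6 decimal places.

-0.218510

Checks pass: Σm=0; 4 even; l₃=2∈[0,2].
(2·1+1)(2·1+1)(2·2+1) = 45
Δ: 0! 2! 2! / 5! → 1/30
sum: t=0:+1/1 = 1/1
3j²(1 1 2; 0 0 0) = Δ·Π!·Σ² = 2/15  (sign +1)
sum: t=0:+1/2 = 1/2
3j²(1 1 2; 0 -1 1) = Δ·Π!·Σ² = 1/10  (sign -1)
combine: 4πI² = 45·2/15·1/10 = 3/5
take √, sign -1: I = -0.21850969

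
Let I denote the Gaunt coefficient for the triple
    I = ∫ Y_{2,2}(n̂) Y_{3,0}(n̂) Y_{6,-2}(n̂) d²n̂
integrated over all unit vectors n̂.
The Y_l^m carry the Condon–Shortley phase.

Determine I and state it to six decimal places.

0.000000

|2−3|≤6≤2+3 violated ⇒ I = 0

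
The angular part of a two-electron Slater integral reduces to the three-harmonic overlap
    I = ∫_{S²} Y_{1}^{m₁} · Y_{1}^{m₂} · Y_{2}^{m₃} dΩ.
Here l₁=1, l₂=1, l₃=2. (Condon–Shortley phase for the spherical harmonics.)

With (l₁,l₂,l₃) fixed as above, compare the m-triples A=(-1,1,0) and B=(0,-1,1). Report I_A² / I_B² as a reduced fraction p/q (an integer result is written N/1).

1/3

Shared (l₁,l₂,l₃)=(1,1,2): N and (l;000)² cancel in I_A²/I_B².
A: Δ = 0!·2!·2!/5! = 1/30; Racah Σ t=0..0: t=0:+1/4 = 1/4; ⇒ 3j(1 1 2; -1 1 0)² = 1/30, sgn +1
B: Δ = 0!·2!·2!/5! = 1/30; Racah Σ t=0..0: t=0:+1/2 = 1/2; ⇒ 3j(1 1 2; 0 -1 1)² = 1/10, sgn -1
I_A²/I_B² = (1/30)/(1/10) = 1/3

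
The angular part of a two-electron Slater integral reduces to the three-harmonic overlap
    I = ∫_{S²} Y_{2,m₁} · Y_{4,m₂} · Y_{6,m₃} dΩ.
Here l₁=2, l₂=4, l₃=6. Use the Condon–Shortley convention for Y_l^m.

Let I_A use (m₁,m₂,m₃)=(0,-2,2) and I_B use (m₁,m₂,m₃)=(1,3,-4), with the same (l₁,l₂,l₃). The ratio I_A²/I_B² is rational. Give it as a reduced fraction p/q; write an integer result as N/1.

7/10

Shared (l₁,l₂,l₃)=(2,4,6): N and (l;000)² cancel in I_A²/I_B².
A: Δ = 0!·4!·8!/13! = 1/6435; Racah Σ t=0..0: t=0:+1/5760 = 1/5760; ⇒ 3j(2 4 6; 0 -2 2)² = 56/2145, sgn +1
B: Δ = 0!·4!·8!/13! = 1/6435; Racah Σ t=0..0: t=0:+1/30240 = 1/30240; ⇒ 3j(2 4 6; 1 3 -4)² = 16/429, sgn +1
I_A²/I_B² = (56/2145)/(16/429) = 7/10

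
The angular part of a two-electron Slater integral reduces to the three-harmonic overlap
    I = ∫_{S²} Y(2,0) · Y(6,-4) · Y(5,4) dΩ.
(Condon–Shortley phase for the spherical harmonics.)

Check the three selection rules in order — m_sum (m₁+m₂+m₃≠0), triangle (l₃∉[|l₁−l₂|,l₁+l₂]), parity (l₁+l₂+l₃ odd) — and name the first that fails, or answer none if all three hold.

parity

m₁+m₂+m₃ = 0 − 4 + 4 = 0  ✓
triangle: |2−6|=4 ≤ l₃=5 ≤ 2+6=8  ✓
parity: l₁+l₂+l₃ = 13 is odd  ✗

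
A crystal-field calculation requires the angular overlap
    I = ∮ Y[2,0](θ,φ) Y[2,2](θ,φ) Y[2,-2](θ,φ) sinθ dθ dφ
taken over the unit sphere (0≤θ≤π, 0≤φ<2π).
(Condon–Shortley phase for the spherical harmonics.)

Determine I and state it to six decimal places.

Checks pass: Σm=0; 6 even; l₃=2∈[0,4].
(2·2+1)(2·2+1)(2·2+1) = 125
Δ: 2! 2! 2! / 7! → 1/630
sum: t=0:+1/8 t=1:−1/1 t=2:+1/8 = -3/4
3j²(2 2 2; 0 0 0) = Δ·Π!·Σ² = 2/35  (sign -1)
sum: t=2:+1/8 = 1/8
3j²(2 2 2; 0 2 -2) = Δ·Π!·Σ² = 2/35  (sign +1)
combine: 4πI² = 125·2/35·2/35 = 20/49
take √, sign -1: I = -0.18022375

-0.180224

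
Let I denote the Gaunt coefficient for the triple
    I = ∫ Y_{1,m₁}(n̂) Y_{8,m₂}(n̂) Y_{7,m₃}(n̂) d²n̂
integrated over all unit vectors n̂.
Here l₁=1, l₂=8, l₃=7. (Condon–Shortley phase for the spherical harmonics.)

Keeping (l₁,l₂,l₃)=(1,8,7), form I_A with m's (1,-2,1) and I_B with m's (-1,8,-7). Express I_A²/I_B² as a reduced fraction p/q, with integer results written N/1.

3/8

Shared (l₁,l₂,l₃)=(1,8,7): N and (l;000)² cancel in I_A²/I_B².
A: Δ = 2!·0!·14!/17! = 1/2040; Racah Σ t=0..0: t=0:+1/58060800 = 1/58060800; ⇒ 3j(1 8 7; 1 -2 1)² = 3/136, sgn +1
B: Δ = 2!·0!·14!/17! = 1/2040; Racah Σ t=2..2: t=2:+1/174356582400 = 1/174356582400; ⇒ 3j(1 8 7; -1 8 -7)² = 1/17, sgn +1
I_A²/I_B² = (3/136)/(1/17) = 3/8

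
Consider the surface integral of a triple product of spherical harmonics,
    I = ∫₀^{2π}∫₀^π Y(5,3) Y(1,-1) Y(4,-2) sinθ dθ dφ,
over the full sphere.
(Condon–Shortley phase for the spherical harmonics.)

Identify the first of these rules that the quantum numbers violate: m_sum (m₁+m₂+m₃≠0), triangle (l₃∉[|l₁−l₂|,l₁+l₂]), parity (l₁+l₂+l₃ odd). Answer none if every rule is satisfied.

none

Σmᵢ = 0  ✓
l₃∈[|l₁−l₂|,l₁+l₂]=[4,6], have l₃=4  ✓
Σlᵢ = 10 ⇒ even  ✓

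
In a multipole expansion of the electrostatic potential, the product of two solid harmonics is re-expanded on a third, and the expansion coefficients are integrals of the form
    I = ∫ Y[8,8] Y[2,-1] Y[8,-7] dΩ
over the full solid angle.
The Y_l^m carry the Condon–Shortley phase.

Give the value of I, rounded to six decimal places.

m-sum 0 ✓  L=18 even ✓  6≤8≤10 ✓
Π(2lᵢ+1) = 17×5×17 = 1445
triangle coeff Δ(8,2,8) = 1/348840
Σ_t [0,2]: t=0:+1/116121600 t=1:−1/25401600 t=2:+1/116121600 = -1/45158400
(3j)²=24/1615 [(8 2 8; 0 0 0)], sign=-1
Σ_t [0,0]: t=0:+1/174356582400 = 1/174356582400
(3j)²=5/323 [(8 2 8; 8 -1 -7)], sign=-1
⇒ 4πI² = 120/361
I = (+1)√(120/361/(4π)) = 0.16264177

0.162642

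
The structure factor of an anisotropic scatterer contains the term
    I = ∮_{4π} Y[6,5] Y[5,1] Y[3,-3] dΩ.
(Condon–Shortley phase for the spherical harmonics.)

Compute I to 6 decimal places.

m-sum = 5 + 1 − 3 = 3 ≠ 0 ⇒ I = 0

0.000000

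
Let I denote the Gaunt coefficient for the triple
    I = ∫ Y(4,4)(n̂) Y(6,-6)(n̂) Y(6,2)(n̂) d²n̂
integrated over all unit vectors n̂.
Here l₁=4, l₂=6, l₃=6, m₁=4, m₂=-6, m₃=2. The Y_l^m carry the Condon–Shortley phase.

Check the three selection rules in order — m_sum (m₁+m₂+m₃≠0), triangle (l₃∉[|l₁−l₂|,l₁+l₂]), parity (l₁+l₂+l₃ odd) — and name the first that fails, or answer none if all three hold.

m₁+m₂+m₃ = 4 − 6 + 2 = 0  ✓
triangle: |4−6|=2 ≤ l₃=6 ≤ 4+6=10  ✓
parity: l₁+l₂+l₃ = 16 is even  ✓

none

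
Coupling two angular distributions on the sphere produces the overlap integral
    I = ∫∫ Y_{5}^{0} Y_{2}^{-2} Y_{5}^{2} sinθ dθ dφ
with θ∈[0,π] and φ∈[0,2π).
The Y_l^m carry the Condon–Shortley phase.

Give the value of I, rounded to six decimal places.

-0.191372

m-sum 0 ✓  L=12 even ✓  3≤5≤7 ✓
Π(2lᵢ+1) = 11×5×11 = 605
triangle coeff Δ(5,2,5) = 1/38610
Σ_t [0,2]: t=0:+1/2880 t=1:−1/576 t=2:+1/2880 = -1/960
(3j)²=10/429 [(5 2 5; 0 0 0)], sign=+1
Σ_t [0,0]: t=0:+1/2880 = 1/2880
(3j)²=14/429 [(5 2 5; 0 -2 2)], sign=-1
⇒ 4πI² = 700/1521
I = (-1)√(700/1521/(4π)) = -0.19137248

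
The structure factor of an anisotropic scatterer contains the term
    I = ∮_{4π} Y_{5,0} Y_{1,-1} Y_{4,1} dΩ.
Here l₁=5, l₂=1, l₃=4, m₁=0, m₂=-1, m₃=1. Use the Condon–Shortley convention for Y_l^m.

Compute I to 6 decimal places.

m-sum 0 ✓  L=10 even ✓  4≤4≤6 ✓
Π(2lᵢ+1) = 11×3×9 = 297
triangle coeff Δ(5,1,4) = 1/495
Σ_t [1,1]: t=1:−1/576 = -1/576
(3j)²=5/99 [(5 1 4; 0 0 0)], sign=-1
Σ_t [0,0]: t=0:+1/1440 = 1/1440
(3j)²=2/99 [(5 1 4; 0 -1 1)], sign=-1
⇒ 4πI² = 10/33
I = (+1)√(10/33/(4π)) = 0.15528807

0.155288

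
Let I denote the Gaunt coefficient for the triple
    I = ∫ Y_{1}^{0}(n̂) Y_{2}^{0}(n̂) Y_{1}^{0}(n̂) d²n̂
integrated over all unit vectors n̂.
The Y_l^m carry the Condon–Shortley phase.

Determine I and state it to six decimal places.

m-sum 0 ✓  L=4 even ✓  1≤1≤3 ✓
Π(2lᵢ+1) = 3×5×3 = 45
triangle coeff Δ(1,2,1) = 1/30
Σ_t [1,1]: t=1:−1/1 = -1/1
(3j)²=2/15 [(1 2 1; 0 0 0)], sign=+1
(m-triple is (0,0,0) — same symbol as above.)
⇒ 4πI² = 4/5
I = (+1)√(4/5/(4π)) = 0.25231325

0.252313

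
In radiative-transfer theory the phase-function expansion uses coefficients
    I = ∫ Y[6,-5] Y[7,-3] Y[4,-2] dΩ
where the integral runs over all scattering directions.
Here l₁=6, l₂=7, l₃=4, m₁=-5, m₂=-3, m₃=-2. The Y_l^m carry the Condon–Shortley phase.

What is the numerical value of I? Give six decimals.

0.000000

Σmᵢ = -10 ≠ 0, so the φ-integral vanishes; I = 0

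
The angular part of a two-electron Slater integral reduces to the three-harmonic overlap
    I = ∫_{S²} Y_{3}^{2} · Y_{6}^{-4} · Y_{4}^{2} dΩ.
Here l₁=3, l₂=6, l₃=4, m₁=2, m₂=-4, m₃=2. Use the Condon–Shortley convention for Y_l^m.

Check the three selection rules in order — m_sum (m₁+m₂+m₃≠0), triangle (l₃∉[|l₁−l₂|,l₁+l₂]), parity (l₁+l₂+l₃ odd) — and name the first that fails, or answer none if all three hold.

parity

m₁+m₂+m₃ = 2 − 4 + 2 = 0  ✓
triangle: |3−6|=3 ≤ l₃=4 ≤ 3+6=9  ✓
parity: l₁+l₂+l₃ = 13 is odd  ✗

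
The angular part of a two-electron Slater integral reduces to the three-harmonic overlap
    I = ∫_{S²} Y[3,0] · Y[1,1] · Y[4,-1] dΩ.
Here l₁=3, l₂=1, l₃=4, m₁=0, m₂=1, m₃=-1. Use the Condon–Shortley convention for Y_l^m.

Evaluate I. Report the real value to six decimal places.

m-sum 0 ✓  L=8 even ✓  2≤4≤4 ✓
Π(2lᵢ+1) = 7×3×9 = 189
triangle coeff Δ(3,1,4) = 1/252
Σ_t [0,0]: t=0:+1/36 = 1/36
(3j)²=4/63 [(3 1 4; 0 0 0)], sign=+1
Σ_t [0,0]: t=0:+1/72 = 1/72
(3j)²=5/126 [(3 1 4; 0 1 -1)], sign=-1
⇒ 4πI² = 10/21
I = (-1)√(10/21/(4π)) = -0.19466390

-0.194664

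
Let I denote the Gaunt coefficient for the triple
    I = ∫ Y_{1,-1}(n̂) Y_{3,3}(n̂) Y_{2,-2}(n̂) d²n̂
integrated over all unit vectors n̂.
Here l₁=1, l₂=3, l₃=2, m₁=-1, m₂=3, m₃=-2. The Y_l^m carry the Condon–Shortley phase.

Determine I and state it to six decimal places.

-0.319865

m-sum 0 ✓  L=6 even ✓  2≤2≤4 ✓
Π(2lᵢ+1) = 3×7×5 = 105
triangle coeff Δ(1,3,2) = 1/105
Σ_t [1,1]: t=1:−1/4 = -1/4
(3j)²=3/35 [(1 3 2; 0 0 0)], sign=-1
Σ_t [2,2]: t=2:+1/48 = 1/48
(3j)²=1/7 [(1 3 2; -1 3 -2)], sign=+1
⇒ 4πI² = 9/7
I = (-1)√(9/7/(4π)) = -0.31986543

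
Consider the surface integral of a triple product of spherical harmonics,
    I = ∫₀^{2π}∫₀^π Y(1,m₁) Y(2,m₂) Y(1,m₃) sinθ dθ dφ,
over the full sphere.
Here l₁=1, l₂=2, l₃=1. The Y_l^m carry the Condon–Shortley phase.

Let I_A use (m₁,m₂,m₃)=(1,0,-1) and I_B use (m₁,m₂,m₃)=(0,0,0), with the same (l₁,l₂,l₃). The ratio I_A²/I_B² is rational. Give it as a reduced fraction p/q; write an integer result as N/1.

1/4

Shared (l₁,l₂,l₃)=(1,2,1): N and (l;000)² cancel in I_A²/I_B².
A: Δ = 2!·0!·2!/5! = 1/30; Racah Σ t=0..0: t=0:+1/4 = 1/4; ⇒ 3j(1 2 1; 1 0 -1)² = 1/30, sgn +1
B: Δ = 2!·0!·2!/5! = 1/30; Racah Σ t=1..1: t=1:−1/1 = -1/1; ⇒ 3j(1 2 1; 0 0 0)² = 2/15, sgn +1
I_A²/I_B² = (1/30)/(2/15) = 1/4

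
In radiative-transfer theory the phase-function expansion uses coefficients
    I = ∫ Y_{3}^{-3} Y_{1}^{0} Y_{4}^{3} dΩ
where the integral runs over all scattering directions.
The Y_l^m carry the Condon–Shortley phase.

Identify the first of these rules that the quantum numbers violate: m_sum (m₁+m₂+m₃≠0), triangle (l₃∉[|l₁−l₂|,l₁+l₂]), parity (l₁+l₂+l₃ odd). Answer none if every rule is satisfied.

none

m₁+m₂+m₃ = -3 + 0 + 3 = 0  ✓
triangle: |3−1|=2 ≤ l₃=4 ≤ 3+1=4  ✓
parity: l₁+l₂+l₃ = 8 is even  ✓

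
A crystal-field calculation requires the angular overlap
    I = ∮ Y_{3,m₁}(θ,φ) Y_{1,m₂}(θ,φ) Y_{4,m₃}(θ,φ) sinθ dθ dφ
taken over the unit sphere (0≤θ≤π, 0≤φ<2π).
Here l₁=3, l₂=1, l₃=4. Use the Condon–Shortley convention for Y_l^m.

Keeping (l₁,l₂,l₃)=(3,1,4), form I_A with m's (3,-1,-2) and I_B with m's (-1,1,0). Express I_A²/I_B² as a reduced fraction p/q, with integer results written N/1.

1/6

Shared (l₁,l₂,l₃)=(3,1,4): N and (l;000)² cancel in I_A²/I_B².
A: Δ = 0!·6!·2!/9! = 1/252; Racah Σ t=0..0: t=0:+1/1440 = 1/1440; ⇒ 3j(3 1 4; 3 -1 -2)² = 1/252, sgn +1
B: Δ = 0!·6!·2!/9! = 1/252; Racah Σ t=0..0: t=0:+1/96 = 1/96; ⇒ 3j(3 1 4; -1 1 0)² = 1/42, sgn +1
I_A²/I_B² = (1/252)/(1/42) = 1/6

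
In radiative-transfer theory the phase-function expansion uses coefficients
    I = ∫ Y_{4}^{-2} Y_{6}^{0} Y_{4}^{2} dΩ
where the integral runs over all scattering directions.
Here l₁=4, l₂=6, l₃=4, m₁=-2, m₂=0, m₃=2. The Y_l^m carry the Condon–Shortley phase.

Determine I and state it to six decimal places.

-0.156478

Checks pass: Σm=0; 14 even; l₃=4∈[2,10].
(2·4+1)(2·6+1)(2·4+1) = 1053
Δ: 6! 2! 6! / 15! → 1/1261260
sum: t=2:+1/4608 t=3:−1/1296 t=4:+1/4608 = -7/20736
3j²(4 6 4; 0 0 0) = Δ·Π!·Σ² = 20/1287  (sign -1)
sum: t=4:+1/4608 t=5:−1/14400 t=6:+1/1036800 = 77/518400
3j²(4 6 4; -2 0 2) = Δ·Π!·Σ² = 11/585  (sign +1)
combine: 4πI² = 1053·20/1287·11/585 = 4/13
take √, sign -1: I = -0.15647804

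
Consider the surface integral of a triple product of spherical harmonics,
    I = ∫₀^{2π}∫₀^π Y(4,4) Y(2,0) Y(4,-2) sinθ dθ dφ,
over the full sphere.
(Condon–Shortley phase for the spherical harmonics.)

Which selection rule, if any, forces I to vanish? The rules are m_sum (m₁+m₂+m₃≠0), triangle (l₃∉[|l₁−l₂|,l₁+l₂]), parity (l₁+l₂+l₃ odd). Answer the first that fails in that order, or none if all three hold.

m_sum

Σmᵢ = 2  ✗
l₃∈[|l₁−l₂|,l₁+l₂]=[2,6], have l₃=4
Σlᵢ = 10 ⇒ even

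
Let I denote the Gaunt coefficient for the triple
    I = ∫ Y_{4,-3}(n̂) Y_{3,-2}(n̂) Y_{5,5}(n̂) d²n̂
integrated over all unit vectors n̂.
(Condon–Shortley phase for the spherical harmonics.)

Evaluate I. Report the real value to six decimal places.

Rules hold: Σm=0, L=12 even, 1≤5≤7.
N = 9·7·11 = 693
Δ = 2!·6!·4!/13! = 1/180180
Racah Σ t=0..2: t=0:+1/576 t=1:−1/144 t=2:+1/576 = -1/288
⇒ 3j(4 3 5; 0 0 0)² = 20/1001, sgn +1
Racah Σ t=1..1: t=1:−1/17280 = -1/17280
⇒ 3j(4 3 5; -3 -2 5)² = 35/858, sgn -1
4πI² = N·(3j₀)²·(3jₘ)² = 1050/1859
I = -1·√(0.56482/4π) = -0.21200691

-0.212007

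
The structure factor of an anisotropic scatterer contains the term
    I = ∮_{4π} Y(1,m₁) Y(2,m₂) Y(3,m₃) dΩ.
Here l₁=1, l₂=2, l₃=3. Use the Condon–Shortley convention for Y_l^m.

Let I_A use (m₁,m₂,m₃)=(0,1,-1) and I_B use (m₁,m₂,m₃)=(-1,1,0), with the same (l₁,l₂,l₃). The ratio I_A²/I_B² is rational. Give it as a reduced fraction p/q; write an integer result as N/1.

8/3

Shared (l₁,l₂,l₃)=(1,2,3): N and (l;000)² cancel in I_A²/I_B².
A: Δ = 0!·2!·4!/7! = 1/105; Racah Σ t=0..0: t=0:+1/6 = 1/6; ⇒ 3j(1 2 3; 0 1 -1)² = 8/105, sgn +1
B: Δ = 0!·2!·4!/7! = 1/105; Racah Σ t=0..0: t=0:+1/12 = 1/12; ⇒ 3j(1 2 3; -1 1 0)² = 1/35, sgn -1
I_A²/I_B² = (8/105)/(1/35) = 8/3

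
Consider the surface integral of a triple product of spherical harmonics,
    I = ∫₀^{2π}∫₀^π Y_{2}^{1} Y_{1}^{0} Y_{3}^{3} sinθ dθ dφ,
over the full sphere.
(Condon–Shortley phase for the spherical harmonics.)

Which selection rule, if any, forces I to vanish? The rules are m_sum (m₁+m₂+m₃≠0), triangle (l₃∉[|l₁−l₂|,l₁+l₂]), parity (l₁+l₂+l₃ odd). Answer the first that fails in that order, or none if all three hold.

Σmᵢ = 4  ✗
l₃∈[|l₁−l₂|,l₁+l₂]=[1,3], have l₃=3
Σlᵢ = 6 ⇒ even

m_sum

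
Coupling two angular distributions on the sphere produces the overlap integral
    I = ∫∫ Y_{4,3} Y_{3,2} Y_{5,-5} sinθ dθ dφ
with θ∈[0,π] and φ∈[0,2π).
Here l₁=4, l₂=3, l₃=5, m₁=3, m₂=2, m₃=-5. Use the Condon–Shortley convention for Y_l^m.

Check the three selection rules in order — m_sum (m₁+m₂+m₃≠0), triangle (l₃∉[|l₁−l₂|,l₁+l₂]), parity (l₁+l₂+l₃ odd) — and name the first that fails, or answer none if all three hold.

none

azimuthal sum: 3 + 2 − 5 = 0  ✓
1 ≤ 5 ≤ 7 (triangle on l)  ✓
L = 4 + 3 + 5 = 12 (even)  ✓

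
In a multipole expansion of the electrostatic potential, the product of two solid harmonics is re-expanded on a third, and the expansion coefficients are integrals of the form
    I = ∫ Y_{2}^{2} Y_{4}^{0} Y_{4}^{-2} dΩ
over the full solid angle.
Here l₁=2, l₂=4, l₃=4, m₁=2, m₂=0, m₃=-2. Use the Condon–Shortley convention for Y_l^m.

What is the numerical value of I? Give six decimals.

Rules hold: Σm=0, L=10 even, 2≤4≤6.
N = 5·9·9 = 405
Δ = 2!·2!·6!/11! = 1/13860
Racah Σ t=0..2: t=0:+1/192 t=1:−1/36 t=2:+1/192 = -5/288
⇒ 3j(2 4 4; 0 0 0)² = 20/693, sgn -1
Racah Σ t=0..0: t=0:+1/192 = 1/192
⇒ 3j(2 4 4; 2 0 -2)² = 3/77, sgn +1
4πI² = N·(3j₀)²·(3jₘ)² = 2700/5929
I = -1·√(0.455389/4π) = -0.19036462

-0.190365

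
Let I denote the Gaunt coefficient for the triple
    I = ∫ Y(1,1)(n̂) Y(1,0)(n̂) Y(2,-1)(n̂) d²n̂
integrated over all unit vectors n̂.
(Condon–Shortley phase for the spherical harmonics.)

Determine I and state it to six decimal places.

-0.218510

Rules hold: Σm=0, L=4 even, 0≤2≤2.
N = 3·3·5 = 45
Δ = 0!·2!·2!/5! = 1/30
Racah Σ t=0..0: t=0:+1/1 = 1/1
⇒ 3j(1 1 2; 0 0 0)² = 2/15, sgn +1
Racah Σ t=0..0: t=0:+1/2 = 1/2
⇒ 3j(1 1 2; 1 0 -1)² = 1/10, sgn -1
4πI² = N·(3j₀)²·(3jₘ)² = 3/5
I = -1·√(0.6/4π) = -0.21850969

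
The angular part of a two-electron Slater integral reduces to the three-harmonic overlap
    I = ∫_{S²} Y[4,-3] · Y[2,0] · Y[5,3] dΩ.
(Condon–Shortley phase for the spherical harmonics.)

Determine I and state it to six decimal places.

L=11 odd ⇒ parity kills the (l;000) factor ⇒ I = 0

0.000000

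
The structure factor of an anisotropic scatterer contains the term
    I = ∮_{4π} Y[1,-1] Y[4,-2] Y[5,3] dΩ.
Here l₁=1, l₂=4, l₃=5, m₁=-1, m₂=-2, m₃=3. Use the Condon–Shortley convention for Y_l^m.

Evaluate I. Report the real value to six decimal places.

-0.259847

Rules hold: Σm=0, L=10 even, 3≤5≤5.
N = 3·9·11 = 297
Δ = 0!·2!·8!/11! = 1/495
Racah Σ t=0..0: t=0:+1/576 = 1/576
⇒ 3j(1 4 5; 0 0 0)² = 5/99, sgn -1
Racah Σ t=0..0: t=0:+1/2880 = 1/2880
⇒ 3j(1 4 5; -1 -2 3)² = 28/495, sgn +1
4πI² = N·(3j₀)²·(3jₘ)² = 28/33
I = -1·√(0.848485/4π) = -0.25984664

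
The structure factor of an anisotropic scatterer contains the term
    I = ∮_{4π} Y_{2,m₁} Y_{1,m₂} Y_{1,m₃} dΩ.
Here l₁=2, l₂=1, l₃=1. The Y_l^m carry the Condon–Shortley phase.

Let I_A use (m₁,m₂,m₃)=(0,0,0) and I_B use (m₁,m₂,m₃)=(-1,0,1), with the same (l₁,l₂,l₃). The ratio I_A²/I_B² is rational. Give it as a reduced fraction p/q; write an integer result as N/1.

l's match ⇒ only the (l;m) 3-j factors differ between A and B.
A: triangle coeff Δ(2,1,1) = 1/30; Σ_t [1,1]: t=1:−1/1 = -1/1; (3j)²=2/15 [(2 1 1; 0 0 0)], sign=+1
B: triangle coeff Δ(2,1,1) = 1/30; Σ_t [1,1]: t=1:−1/2 = -1/2; (3j)²=1/10 [(2 1 1; -1 0 1)], sign=-1
I_A²/I_B² = (2/15)/(1/10) = 4/3

4/3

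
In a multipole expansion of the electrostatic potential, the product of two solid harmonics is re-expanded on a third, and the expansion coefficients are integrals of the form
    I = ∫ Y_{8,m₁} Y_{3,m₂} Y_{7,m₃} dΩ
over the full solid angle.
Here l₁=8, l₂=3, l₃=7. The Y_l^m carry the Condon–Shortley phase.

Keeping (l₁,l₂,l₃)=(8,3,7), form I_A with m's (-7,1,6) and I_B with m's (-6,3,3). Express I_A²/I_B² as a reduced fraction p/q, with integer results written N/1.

13/99

l's match ⇒ only the (l;m) 3-j factors differ between A and B.
A: triangle coeff Δ(8,3,7) = 1/5290740; Σ_t [3,4]: t=3:−1/2874009600 t=4:+1/1916006400 = 1/5748019200; (3j)²=13/5814 [(8 3 7; -7 1 6)], sign=-1
B: triangle coeff Δ(8,3,7) = 1/5290740; Σ_t [4,4]: t=4:+1/348364800 = 1/348364800; (3j)²=11/646 [(8 3 7; -6 3 3)], sign=+1
I_A²/I_B² = (13/5814)/(11/646) = 13/99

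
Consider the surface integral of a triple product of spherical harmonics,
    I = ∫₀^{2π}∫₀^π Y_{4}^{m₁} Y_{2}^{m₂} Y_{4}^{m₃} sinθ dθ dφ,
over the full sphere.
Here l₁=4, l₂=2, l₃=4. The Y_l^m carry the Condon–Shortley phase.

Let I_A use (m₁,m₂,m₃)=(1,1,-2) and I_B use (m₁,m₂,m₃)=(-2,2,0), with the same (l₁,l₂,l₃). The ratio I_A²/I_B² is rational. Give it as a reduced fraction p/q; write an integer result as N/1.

9/20

Same 4,2,4: normalisation and zero-m 3j drop out of the ratio.
A: Δ: 2! 6! 2! / 11! → 1/13860; sum: t=1:−1/96 t=2:+1/240 = -1/160; 3j²(4 2 4; 1 1 -2) = Δ·Π!·Σ² = 27/1540  (sign -1)
B: Δ: 2! 6! 2! / 11! → 1/13860; sum: t=2:+1/192 = 1/192; 3j²(4 2 4; -2 2 0) = Δ·Π!·Σ² = 3/77  (sign +1)
I_A²/I_B² = (27/1540)/(3/77) = 9/20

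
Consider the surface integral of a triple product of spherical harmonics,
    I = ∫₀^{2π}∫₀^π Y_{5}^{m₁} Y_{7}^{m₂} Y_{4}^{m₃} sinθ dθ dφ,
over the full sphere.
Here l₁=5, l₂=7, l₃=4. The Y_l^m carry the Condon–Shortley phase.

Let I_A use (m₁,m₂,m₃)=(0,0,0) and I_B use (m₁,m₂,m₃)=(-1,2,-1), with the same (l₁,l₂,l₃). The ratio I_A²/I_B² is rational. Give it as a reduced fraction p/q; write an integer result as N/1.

224/225

l's match ⇒ only the (l;m) 3-j factors differ between A and B.
A: triangle coeff Δ(5,7,4) = 1/6126120; Σ_t [3,5]: t=3:−1/69120 t=4:+1/20736 t=5:−1/69120 = 1/51840; (3j)²=280/21879 [(5 7 4; 0 0 0)], sign=+1
B: triangle coeff Δ(5,7,4) = 1/6126120; Σ_t [4,6]: t=4:+1/138240 t=5:−1/34560 t=6:+1/103680 = -1/82944; (3j)²=125/9724 [(5 7 4; -1 2 -1)], sign=+1
I_A²/I_B² = (280/21879)/(125/9724) = 224/225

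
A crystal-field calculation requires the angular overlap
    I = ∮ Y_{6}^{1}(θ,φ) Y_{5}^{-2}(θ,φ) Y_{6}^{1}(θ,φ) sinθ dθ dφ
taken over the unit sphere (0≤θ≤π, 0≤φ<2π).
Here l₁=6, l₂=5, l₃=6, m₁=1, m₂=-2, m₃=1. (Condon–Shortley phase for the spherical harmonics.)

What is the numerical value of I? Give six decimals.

l₁+l₂+l₃=17 is odd: 3j(l;000)=0 ⇒ I=0

0.000000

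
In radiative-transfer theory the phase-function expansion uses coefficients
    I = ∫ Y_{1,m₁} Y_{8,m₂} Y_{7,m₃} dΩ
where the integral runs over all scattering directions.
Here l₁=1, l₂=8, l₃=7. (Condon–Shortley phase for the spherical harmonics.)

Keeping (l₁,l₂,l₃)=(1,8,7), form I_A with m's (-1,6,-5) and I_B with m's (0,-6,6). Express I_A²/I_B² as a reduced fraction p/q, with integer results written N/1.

l's match ⇒ only the (l;m) 3-j factors differ between A and B.
A: triangle coeff Δ(1,8,7) = 1/2040; Σ_t [2,2]: t=2:+1/1916006400 = 1/1916006400; (3j)²=91/2040 [(1 8 7; -1 6 -5)], sign=+1
B: triangle coeff Δ(1,8,7) = 1/2040; Σ_t [1,1]: t=1:−1/6227020800 = -1/6227020800; (3j)²=7/510 [(1 8 7; 0 -6 6)], sign=+1
I_A²/I_B² = (91/2040)/(7/510) = 13/4

13/4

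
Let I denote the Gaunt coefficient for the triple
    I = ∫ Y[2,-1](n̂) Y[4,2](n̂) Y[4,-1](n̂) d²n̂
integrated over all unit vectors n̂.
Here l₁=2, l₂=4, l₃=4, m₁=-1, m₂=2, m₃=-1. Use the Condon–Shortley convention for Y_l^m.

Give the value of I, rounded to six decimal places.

0.127700

m-sum 0 ✓  L=10 even ✓  2≤4≤6 ✓
Π(2lᵢ+1) = 5×9×9 = 405
triangle coeff Δ(2,4,4) = 1/13860
Σ_t [0,2]: t=0:+1/192 t=1:−1/36 t=2:+1/192 = -5/288
(3j)²=20/693 [(2 4 4; 0 0 0)], sign=-1
Σ_t [1,2]: t=1:−1/240 t=2:+1/96 = 1/160
(3j)²=27/1540 [(2 4 4; -1 2 -1)], sign=-1
⇒ 4πI² = 1215/5929
I = (+1)√(1215/5929/(4π)) = 0.12770047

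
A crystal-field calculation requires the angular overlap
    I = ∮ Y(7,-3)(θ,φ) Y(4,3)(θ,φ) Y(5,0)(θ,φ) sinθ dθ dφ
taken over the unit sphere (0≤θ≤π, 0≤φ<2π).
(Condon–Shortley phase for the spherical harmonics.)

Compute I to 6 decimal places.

0.133348

m-sum 0 ✓  L=16 even ✓  3≤5≤11 ✓
Π(2lᵢ+1) = 15×9×11 = 1485
triangle coeff Δ(7,4,5) = 1/6126120
Σ_t [2,4]: t=2:+1/69120 t=3:−1/20736 t=4:+1/69120 = -1/51840
(3j)²=280/21879 [(7 4 5; 0 0 0)], sign=+1
Σ_t [5,6]: t=5:−1/172800 t=6:+1/414720 = -7/2073600
(3j)²=343/29172 [(7 4 5; -3 3 0)], sign=+1
⇒ 4πI² = 120050/537251
I = (+1)√(120050/537251/(4π)) = 0.13334832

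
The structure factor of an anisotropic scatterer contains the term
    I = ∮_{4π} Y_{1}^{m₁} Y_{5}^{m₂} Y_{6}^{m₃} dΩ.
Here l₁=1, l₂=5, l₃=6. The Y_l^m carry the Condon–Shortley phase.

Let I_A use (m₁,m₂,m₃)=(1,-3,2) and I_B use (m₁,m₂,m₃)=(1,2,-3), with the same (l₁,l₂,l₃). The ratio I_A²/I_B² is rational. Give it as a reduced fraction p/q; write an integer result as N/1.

1/6

l's match ⇒ only the (l;m) 3-j factors differ between A and B.
A: triangle coeff Δ(1,5,6) = 1/858; Σ_t [0,0]: t=0:+1/161280 = 1/161280; (3j)²=1/143 [(1 5 6; 1 -3 2)], sign=+1
B: triangle coeff Δ(1,5,6) = 1/858; Σ_t [0,0]: t=0:+1/60480 = 1/60480; (3j)²=6/143 [(1 5 6; 1 2 -3)], sign=-1
I_A²/I_B² = (1/143)/(6/143) = 1/6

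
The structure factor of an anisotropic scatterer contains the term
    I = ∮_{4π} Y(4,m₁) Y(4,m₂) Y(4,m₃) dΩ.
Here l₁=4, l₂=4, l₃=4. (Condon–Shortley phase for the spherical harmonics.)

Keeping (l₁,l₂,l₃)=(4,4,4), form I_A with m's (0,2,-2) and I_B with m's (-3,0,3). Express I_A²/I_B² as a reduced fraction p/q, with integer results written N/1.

l's match ⇒ only the (l;m) 3-j factors differ between A and B.
A: triangle coeff Δ(4,4,4) = 1/450450; Σ_t [2,4]: t=2:+1/384 t=3:−1/216 t=4:+1/2304 = -11/6912; (3j)²=11/1638 [(4 4 4; 0 2 -2)], sign=-1
B: triangle coeff Δ(4,4,4) = 1/450450; Σ_t [3,4]: t=3:−1/864 t=4:+1/3456 = -1/1152; (3j)²=7/286 [(4 4 4; -3 0 3)], sign=+1
I_A²/I_B² = (11/1638)/(7/286) = 121/441

121/441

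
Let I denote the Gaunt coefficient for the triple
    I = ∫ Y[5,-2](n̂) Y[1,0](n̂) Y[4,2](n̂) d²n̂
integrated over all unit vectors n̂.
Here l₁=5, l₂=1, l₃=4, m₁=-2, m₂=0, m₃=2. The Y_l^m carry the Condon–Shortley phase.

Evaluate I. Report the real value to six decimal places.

0.225034

m-sum 0 ✓  L=10 even ✓  4≤4≤6 ✓
Π(2lᵢ+1) = 11×3×9 = 297
triangle coeff Δ(5,1,4) = 1/495
Σ_t [1,1]: t=1:−1/576 = -1/576
(3j)²=5/99 [(5 1 4; 0 0 0)], sign=-1
Σ_t [1,1]: t=1:−1/1440 = -1/1440
(3j)²=7/165 [(5 1 4; -2 0 2)], sign=-1
⇒ 4πI² = 7/11
I = (+1)√(7/11/(4π)) = 0.22503380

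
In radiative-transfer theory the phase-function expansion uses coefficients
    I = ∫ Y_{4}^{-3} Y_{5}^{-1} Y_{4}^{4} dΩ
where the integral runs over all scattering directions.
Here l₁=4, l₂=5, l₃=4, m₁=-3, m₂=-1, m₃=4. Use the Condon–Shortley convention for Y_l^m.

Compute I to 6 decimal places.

0.000000

L=13 odd ⇒ parity kills the (l;000) factor ⇒ I = 0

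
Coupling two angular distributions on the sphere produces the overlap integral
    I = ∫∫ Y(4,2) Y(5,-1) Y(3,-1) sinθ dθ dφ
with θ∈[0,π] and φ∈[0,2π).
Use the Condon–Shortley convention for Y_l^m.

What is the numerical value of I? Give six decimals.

0.106335

Checks pass: Σm=0; 12 even; l₃=3∈[1,9].
(2·4+1)(2·5+1)(2·3+1) = 693
Δ: 6! 2! 4! / 13! → 1/180180
sum: t=2:+1/576 t=3:−1/144 t=4:+1/576 = -1/288
3j²(4 5 3; 0 0 0) = Δ·Π!·Σ² = 20/1001  (sign +1)
sum: t=0:+1/34560 t=1:−1/720 t=2:+1/384 = 43/34560
3j²(4 5 3; 2 -1 -1) = Δ·Π!·Σ² = 1849/180180  (sign +1)
combine: 4πI² = 693·20/1001·1849/180180 = 1849/13013
take √, sign +1: I = 0.10633465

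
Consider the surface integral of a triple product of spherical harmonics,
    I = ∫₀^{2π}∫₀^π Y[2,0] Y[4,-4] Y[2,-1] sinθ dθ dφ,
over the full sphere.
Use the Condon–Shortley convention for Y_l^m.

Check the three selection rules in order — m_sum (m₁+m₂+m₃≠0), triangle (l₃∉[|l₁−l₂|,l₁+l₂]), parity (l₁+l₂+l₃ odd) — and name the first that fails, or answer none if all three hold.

m_sum

azimuthal sum: 0 − 4 − 1 = -5  ✗
2 ≤ 2 ≤ 6 (triangle on l)
L = 2 + 4 + 2 = 8 (even)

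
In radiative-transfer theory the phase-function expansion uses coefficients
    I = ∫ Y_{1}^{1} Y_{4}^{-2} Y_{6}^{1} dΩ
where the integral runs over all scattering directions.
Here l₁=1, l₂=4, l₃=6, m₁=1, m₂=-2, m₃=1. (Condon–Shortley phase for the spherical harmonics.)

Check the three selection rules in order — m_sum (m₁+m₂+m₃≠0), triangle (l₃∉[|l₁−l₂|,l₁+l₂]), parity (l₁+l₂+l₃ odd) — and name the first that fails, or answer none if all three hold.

triangle

azimuthal sum: 1 − 2 + 1 = 0  ✓
3 ≤ 6 ≤ 5 (triangle on l)  ✗
L = 1 + 4 + 6 = 11 (odd)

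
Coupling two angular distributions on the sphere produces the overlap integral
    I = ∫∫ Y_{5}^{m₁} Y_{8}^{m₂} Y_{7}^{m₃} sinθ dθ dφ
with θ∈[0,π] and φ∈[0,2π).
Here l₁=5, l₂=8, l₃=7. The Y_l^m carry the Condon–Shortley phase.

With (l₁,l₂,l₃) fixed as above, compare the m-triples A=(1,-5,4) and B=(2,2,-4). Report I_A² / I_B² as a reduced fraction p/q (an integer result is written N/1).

715/14

l's match ⇒ only the (l;m) 3-j factors differ between A and B.
A: triangle coeff Δ(5,8,7) = 1/814773960; Σ_t [0,3]: t=0:+1/522547200 t=1:−1/58060800 t=2:+1/69672960 t=3:−1/783820800 = -1/447897600; (3j)²=11/11628 [(5 8 7; 1 -5 4)], sign=+1
B: triangle coeff Δ(5,8,7) = 1/814773960; Σ_t [0,3]: t=0:+1/15676416000 t=1:−1/174182400 t=2:+1/23224320 t=3:−1/26127360 = -1/1119744000; (3j)²=7/377910 [(5 8 7; 2 2 -4)], sign=+1
I_A²/I_B² = (11/11628)/(7/377910) = 715/14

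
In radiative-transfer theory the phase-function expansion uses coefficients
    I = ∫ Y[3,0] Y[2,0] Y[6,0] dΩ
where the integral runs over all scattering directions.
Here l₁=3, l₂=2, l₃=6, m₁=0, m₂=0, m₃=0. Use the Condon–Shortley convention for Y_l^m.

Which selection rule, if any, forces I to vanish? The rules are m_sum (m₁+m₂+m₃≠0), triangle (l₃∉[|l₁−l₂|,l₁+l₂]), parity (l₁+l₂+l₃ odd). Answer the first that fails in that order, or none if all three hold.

m₁+m₂+m₃ = 0 + 0 + 0 = 0  ✓
triangle: |3−2|=1 ≤ l₃=6 ≤ 3+2=5  ✗
parity: l₁+l₂+l₃ = 11 is odd

triangle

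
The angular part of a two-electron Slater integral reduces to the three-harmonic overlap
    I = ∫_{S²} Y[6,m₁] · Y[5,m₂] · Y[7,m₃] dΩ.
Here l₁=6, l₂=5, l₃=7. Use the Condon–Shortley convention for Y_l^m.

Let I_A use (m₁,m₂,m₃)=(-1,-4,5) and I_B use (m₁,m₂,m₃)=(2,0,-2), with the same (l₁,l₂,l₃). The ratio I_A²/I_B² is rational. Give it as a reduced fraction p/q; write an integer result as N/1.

39424/81

l's match ⇒ only the (l;m) 3-j factors differ between A and B.
A: triangle coeff Δ(6,5,7) = 1/174594420; Σ_t [0,1]: t=0:+1/14515200 t=1:−1/6220800 = -1/10886400; (3j)²=128/12597 [(6 5 7; -1 -4 5)], sign=-1
B: triangle coeff Δ(6,5,7) = 1/174594420; Σ_t [0,4]: t=0:+1/1658880 t=1:−1/207360 t=2:+1/207360 t=3:−1/1451520 t=4:+1/116121600 = -1/12902400; (3j)²=27/1293292 [(6 5 7; 2 0 -2)], sign=+1
I_A²/I_B² = (128/12597)/(27/1293292) = 39424/81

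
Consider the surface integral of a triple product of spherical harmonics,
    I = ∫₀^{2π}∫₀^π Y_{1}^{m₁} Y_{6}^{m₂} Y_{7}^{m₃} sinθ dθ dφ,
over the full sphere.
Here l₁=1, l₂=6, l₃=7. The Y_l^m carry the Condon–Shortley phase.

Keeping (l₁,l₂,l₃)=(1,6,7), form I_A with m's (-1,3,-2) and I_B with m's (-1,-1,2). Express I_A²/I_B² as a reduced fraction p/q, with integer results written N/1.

5/18

Shared (l₁,l₂,l₃)=(1,6,7): N and (l;000)² cancel in I_A²/I_B².
A: Δ = 0!·2!·12!/15! = 1/1365; Racah Σ t=0..0: t=0:+1/4354560 = 1/4354560; ⇒ 3j(1 6 7; -1 3 -2)² = 2/273, sgn -1
B: Δ = 0!·2!·12!/15! = 1/1365; Racah Σ t=0..0: t=0:+1/1209600 = 1/1209600; ⇒ 3j(1 6 7; -1 -1 2)² = 12/455, sgn -1
I_A²/I_B² = (2/273)/(12/455) = 5/18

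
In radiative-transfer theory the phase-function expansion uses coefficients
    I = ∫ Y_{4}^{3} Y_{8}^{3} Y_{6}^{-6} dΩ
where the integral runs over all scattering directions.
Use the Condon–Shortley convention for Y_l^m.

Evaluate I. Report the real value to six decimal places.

0.033632

m-sum 0 ✓  L=18 even ✓  4≤6≤12 ✓
Π(2lᵢ+1) = 9×17×13 = 1989
triangle coeff Δ(4,8,6) = 1/23279256
Σ_t [2,4]: t=2:+1/1658880 t=3:−1/518400 t=4:+1/1658880 = -1/1382400
(3j)²=504/46189 [(4 8 6; 0 0 0)], sign=-1
Σ_t [1,1]: t=1:−1/870912000 = -1/870912000
(3j)²=11/16796 [(4 8 6; 3 3 -6)], sign=-1
⇒ 4πI² = 1134/79781
I = (+1)√(1134/79781/(4π)) = 0.03363194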